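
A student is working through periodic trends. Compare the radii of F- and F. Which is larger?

Forming F- adds 1 electron to F. More electron–electron repulsion in the same shell, with unchanged nuclear charge, lets the cloud expand.
An anion is larger than its parent atom: F- > F.

F-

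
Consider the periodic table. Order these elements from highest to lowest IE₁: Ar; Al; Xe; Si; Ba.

Al is in period 3, group 13; Si is in period 3, group 14; Ar is in period 3, group 18; Xe is in period 5, group 18; Ba is in period 6, group 2.
First ionization energy rises across a period (greater Z_eff holds electrons more tightly) and falls down a group (valence electrons are farther from the nucleus).
Here both period and group differ, so the two effects have to be weighed against each other.
Al > Ba: relative to Ba, both the across-period and down-group shifts push Al's first ionization energy up.
Si > Al: both are in period 3; the period trend gives Si the larger value.
Xe > Si: the two effects oppose for this pair; the across-period effect wins (1170 vs 786 kJ/mol).
Ar > Xe: Ar sits above Xe in group 18, so the down-group effect alone puts Ar higher.
Approximate values (kJ/mol): Al 578, Si 786, Ar 1521, Xe 1170, Ba 503.
So from highest to lowest: Ar > Xe > Si > Al > Ba.

Ar > Xe > Si > Al > Ba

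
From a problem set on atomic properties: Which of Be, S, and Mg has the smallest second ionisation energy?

Mg

IE_2 is the cost of taking one more electron from the +1 cation: Be⁺ still has 1 valence electron; S⁺ still has 5 valence electrons; Mg⁺ still has 1 valence electron.
All are still removing valence electrons, so compare the +1 ions as you would atoms: IE_2 generally rises across a period (higher Z_eff) and falls down a group (larger shell), subject to the usual subshell exceptions.
Valence configurations: Be⁺ [He]2s¹, S⁺ [Ne]3s²3p³, Mg⁺ [Ne]3s¹.
Approximate IE_2 values (kJ/mol): Be 1757, S 2252, Mg 1451.
Hence IE_2: Mg < Be < S.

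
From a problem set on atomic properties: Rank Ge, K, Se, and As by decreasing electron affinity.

Se > Ge > As > K

Adding an electron releases more energy for atoms nearer the top right (short of the noble gases).
All lie in period 4; the across-period trend (electron affinity increases left to right) applies, with the exception below.
Note the exception: Ge has a higher electron affinity than As, contrary to the simple trend — adding an electron to As's half-filled 4p³ is unfavourable, so Ge (4p²) has the more exothermic EA.
Approximate values (kJ/mol): K 48, Ge 119, As 78, Se 195.
So from highest to lowest: Se > Ge > As > K.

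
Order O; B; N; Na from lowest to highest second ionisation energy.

Consider each +1 ion: O⁺ still has 5 valence electrons; B⁺ still has 2 valence electrons; N⁺ still has 4 valence electrons; Na⁺ is the bare [Ne] core.
Pulling an electron out of a noble-gas core costs far more than removing a remaining valence electron, so Na sits at the high end of IE_2.
Valence configurations: O⁺ [He]2s²2p³, B⁺ [He]2s², N⁺ [He]2s²2p².
Tabulated IE_2 (kJ/mol): O 3388, B 2427, N 2856, Na 4562.
Putting it together, IE_2: B < N < O < Na.

B, N, O, Na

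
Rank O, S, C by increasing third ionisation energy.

S < C < O

After 2 electrons have been removed, what remains? O²⁺ still has 4 valence electrons; S²⁺ still has 4 valence electrons; C²⁺ still has 2 valence electrons.
All are still removing valence electrons, so compare the +2 ions as you would atoms: IE_3 generally rises across a period (higher Z_eff) and falls down a group (larger shell), subject to the usual subshell exceptions.
Valence configurations: O²⁺ [He]2s²2p², S²⁺ [Ne]3s²3p², C²⁺ [He]2s².
Approximate IE_3 values (kJ/mol): O 5300, S 3357, C 4620.
So the third ionization energies run S < C < O.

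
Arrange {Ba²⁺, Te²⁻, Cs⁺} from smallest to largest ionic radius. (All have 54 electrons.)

All of these have 54 electrons, so size is governed by nuclear charge alone: the more protons, the stronger the pull on the same electron cloud, and the smaller the ion.
Nuclear charges: Ba²⁺ (Z=56), Cs⁺ (Z=55), Te²⁻ (Z=52).
Smallest to largest: Ba²⁺ < Cs⁺ < Te²⁻.

Ba²⁺, Cs⁺, Te²⁻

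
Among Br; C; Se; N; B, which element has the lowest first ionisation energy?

B is in period 2, group 13; C is in period 2, group 14; N is in period 2, group 15; Se is in period 4, group 16; Br is in period 4, group 17.
Removing the outermost electron gets harder across a period and easier down a group.
Neither a single period nor a single group — weigh both effects.
Se > B: the two effects oppose for this pair; the across-period effect wins (941 vs 801 kJ/mol).
C > Se: the two effects oppose for this pair; the down-group effect wins (1086 vs 941 kJ/mol).
Br > C: period and group pull opposite ways; the across-period shift dominates (1140 vs 1086 kJ/mol).
N > Br: period and group pull opposite ways; the down-group shift dominates (1402 vs 1140 kJ/mol).
For reference (kJ/mol): B 801, C 1086, N 1402, Se 941, Br 1140.
The lowest first ionisation energy among these belongs to B.

B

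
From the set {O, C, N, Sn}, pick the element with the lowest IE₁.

Sn

C is in period 2, group 14; N is in period 2, group 15; O is in period 2, group 16; Sn is in period 5, group 14.
Across a period the outer electron is held more tightly (higher IE₁); down a group it sits in a higher shell, more shielded, and comes off more easily.
Neither a single period nor a single group — weigh both effects.
C > Sn: they share group 14; the group trend gives C the larger value.
O > C: O lies to the right of C in period 2, so the across-period effect alone puts O higher.
N > O: this pair runs against the simple trend — see the exception note.
Note the exception: N has a higher first ionization energy than O, contrary to the simple trend — pairing an electron in O's 2p⁴ costs repulsion energy, so O ionizes more easily than half-filled N (2p³).
For reference (kJ/mol): C 1086, N 1402, O 1314, Sn 709.
The lowest IE₁ among these belongs to Sn.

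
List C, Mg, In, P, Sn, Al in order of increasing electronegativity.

Mg < Al < In < Sn < P < C

C is in period 2, group 14; Mg is in period 3, group 2; Al is in period 3, group 13; P is in period 3, group 15; In is in period 5, group 13; Sn is in period 5, group 14.
Smaller atoms with higher effective nuclear charge are more electronegative.
Here both period and group differ, so the two effects have to be weighed against each other.
Al > Mg: Al lies to the right of Mg in period 3, so the across-period effect alone puts Al higher.
In > Al: this pair runs against the simple trend — see the exception note.
Sn > In: Sn lies to the right of In in period 5, so the across-period effect alone puts Sn higher.
P > Sn: relative to Sn, both the across-period and down-group shifts push P's electronegativity up.
C > P: the two effects oppose for this pair; the down-group effect wins (2.55 vs 2.19).
Note the exception: In has a higher electronegativity than Al, contrary to the simple trend — poor shielding by filled d (and f) subshells raises the heavier element's effective nuclear charge more than the simple down-group trend predicts.
Tabulated electronegativity (Pauling): C 2.55, Mg 1.31, Al 1.61, P 2.19, In 1.78, Sn 1.96.
So from lowest to highest: Mg < Al < In < Sn < P < C.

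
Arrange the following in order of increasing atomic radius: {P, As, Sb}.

P, As, Sb

P is in period 3, group 15; As is in period 4, group 15; Sb is in period 5, group 15.
Radius decreases left→right (rising Z_eff, same n) and increases top→bottom (higher n).
All are in group 15, so atomic radius increases down the group.
So from smallest to largest: P < As < Sb.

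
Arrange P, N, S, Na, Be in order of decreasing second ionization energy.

Na > N > S > P > Be

Consider each +1 ion: P⁺ still has 4 valence electrons; N⁺ still has 4 valence electrons; S⁺ still has 5 valence electrons; Na⁺ is the bare [Ne] core; Be⁺ still has 1 valence electron.
Pulling an electron out of a noble-gas core costs far more than removing a remaining valence electron, so Na sits at the high end of IE_2.
Valence configurations: P⁺ [Ne]3s²3p², N⁺ [He]2s²2p², S⁺ [Ne]3s²3p³, Be⁺ [He]2s¹.
Approximate IE_2 values (kJ/mol): P 1907, N 2856, S 2252, Na 4562, Be 1757.
Putting it together, IE_2: Be < P < S < N < Na.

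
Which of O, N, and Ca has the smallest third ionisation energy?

N

IE_3 is the cost of taking one more electron from the +2 cation: O²⁺ still has 4 valence electrons; N²⁺ still has 3 valence electrons; Ca²⁺ is the bare [Ar] core.
Usually core removal costs more than valence removal, but here the competition is close: a tightly held n=2 valence electron can cost more to remove than an n=3 core electron, so the actual values have to decide it.
Valence configurations: O²⁺ [He]2s²2p², N²⁺ [He]2s²2p¹.
Tabulated IE_3 (kJ/mol): O 5300, N 4578, Ca 4912.
Hence IE_3: N < Ca < O.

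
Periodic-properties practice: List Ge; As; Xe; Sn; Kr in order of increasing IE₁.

Sn < Ge < As < Xe < Kr

Ge is in period 4, group 14; As is in period 4, group 15; Kr is in period 4, group 18; Sn is in period 5, group 14; Xe is in period 5, group 18.
IE₁ increases left→right with effective nuclear charge and decreases top→bottom as the valence shell moves farther out.
Here both period and group differ, so the two effects have to be weighed against each other.
Ge > Sn: they share group 14; the group trend gives Ge the larger value.
As > Ge: both are in period 4; the period trend gives As the larger value.
Xe > As: period and group pull opposite ways; the across-period shift dominates (1170 vs 947 kJ/mol).
Kr > Xe: Kr sits above Xe in group 18, so the down-group effect alone puts Kr higher.
For reference (kJ/mol): Ge 762, As 947, Kr 1351, Sn 709, Xe 1170.
So from lowest to highest: Sn < Ge < As < Xe < Kr.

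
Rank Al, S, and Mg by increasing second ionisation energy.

IE_2 is the cost of taking one more electron from the +1 cation: Al⁺ still has 2 valence electrons; S⁺ still has 5 valence electrons; Mg⁺ still has 1 valence electron.
All are still removing valence electrons, so compare the +1 ions as you would atoms: IE_2 generally rises across a period (higher Z_eff) and falls down a group (larger shell), subject to the usual subshell exceptions.
Valence configurations: Al⁺ [Ne]3s², S⁺ [Ne]3s²3p³, Mg⁺ [Ne]3s¹.
Approximate IE_2 values (kJ/mol): Al 1817, S 2252, Mg 1451.
Overall IE_2 order: Mg < Al < S.

Mg < Al < S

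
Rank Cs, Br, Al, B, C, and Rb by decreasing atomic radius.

B is in period 2, group 13; C is in period 2, group 14; Al is in period 3, group 13; Br is in period 4, group 17; Rb is in period 5, group 1; Cs is in period 6, group 1.
Across a period the added protons contract the valence shell; down a group each new principal shell makes the atom larger.
Here both period and group differ, so the two effects have to be weighed against each other.
B > C: B lies to the left of C in period 2, so the across-period effect alone puts B larger.
Br > B: period and group pull opposite ways; the down-group shift dominates (114 vs 85 pm).
Al > Br: period and group pull opposite ways; the across-period shift dominates (126 vs 114 pm).
Rb > Al: both effects reinforce here, so Rb is clearly the larger of the two.
Cs > Rb: Cs sits below Rb in group 1, so the down-group effect alone puts Cs larger.
Tabulated atomic radius (pm): B 85, C 75, Al 126, Br 114, Rb 210, Cs 232.
So from largest to smallest: Cs > Rb > Al > Br > B > C.

Cs > Rb > Al > Br > B > C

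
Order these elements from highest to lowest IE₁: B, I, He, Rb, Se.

He is in period 1, group 18; B is in period 2, group 13; Se is in period 4, group 16; Rb is in period 5, group 1; I is in period 5, group 17.
Removing the outermost electron gets harder across a period and easier down a group.
These span different periods and groups, so the two trends combine.
B > Rb: both effects reinforce here, so B is clearly the higher of the two.
Se > B: the two effects oppose for this pair; the across-period effect wins (941 vs 801 kJ/mol).
I > Se: the two effects oppose for this pair; the across-period effect wins (1008 vs 941 kJ/mol).
He > I: relative to I, both the across-period and down-group shifts push He's first ionization energy up.
For reference (kJ/mol): He 2372, B 801, Se 941, Rb 403, I 1008.
So from highest to lowest: He > I > Se > B > Rb.

He > I > Se > B > Rb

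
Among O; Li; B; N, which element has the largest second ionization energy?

Li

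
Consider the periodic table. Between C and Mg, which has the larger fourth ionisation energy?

Mg

The fourth ionization energy removes an electron from the +3 ion. For each element: C³⁺ still has 1 valence electron; Mg³⁺ is already 1 electron into the core.
Breaking into a closed-shell core is much more expensive than removing a leftover valence electron — Mg has the largest IE_4 here.
Tabulated IE_4 (kJ/mol): C 6223, Mg 10543.
Overall IE_4 order: C < Mg.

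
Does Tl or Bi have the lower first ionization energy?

Tl

Tl is in period 6, group 13; Bi is in period 6, group 15.
Across a period the outer electron is held more tightly (higher IE₁); down a group it sits in a higher shell, more shielded, and comes off more easily.
All lie in period 6, so first ionization energy increases left to right.
So Tl has the lower first ionization energy (Tl < Bi).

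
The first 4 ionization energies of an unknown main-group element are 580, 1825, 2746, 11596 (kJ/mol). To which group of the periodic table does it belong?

Group 13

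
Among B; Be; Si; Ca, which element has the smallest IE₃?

Si

IE_3 is the cost of taking one more electron from the +2 cation: B²⁺ still has 1 valence electron; Be²⁺ is the bare [He] core; Si²⁺ still has 2 valence electrons; Ca²⁺ is the bare [Ar] core.
Breaking into a closed-shell core is much more expensive than removing a leftover valence electron — Ca and Be have the largest IE_3 here.
Valence configurations: B²⁺ [He]2s¹, Si²⁺ [Ne]3s².
The numbers (kJ/mol): B 3660, Be 14849, Si 3232, Ca 4912.
Putting it together, IE_3: Si < B < Ca < Be.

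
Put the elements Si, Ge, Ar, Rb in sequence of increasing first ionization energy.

Rb, Ge, Si, Ar

IE₁ increases left→right with effective nuclear charge and decreases top→bottom as the valence shell moves farther out.
These span different periods and groups, so the two trends combine.
Ge > Rb: relative to Rb, both the across-period and down-group shifts push Ge's first ionization energy up.
Si > Ge: they share group 14; the group trend gives Si the larger value.
Ar > Si: Ar lies to the right of Si in period 3, so the across-period effect alone puts Ar higher.
For reference (kJ/mol): Si 786, Ar 1521, Ge 762, Rb 403.
So from lowest to highest: Rb < Ge < Si < Ar.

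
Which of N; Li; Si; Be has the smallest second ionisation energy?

IE_2 is the cost of taking one more electron from the +1 cation: N⁺ still has 4 valence electrons; Li⁺ is the bare [He] core; Si⁺ still has 3 valence electrons; Be⁺ still has 1 valence electron.
Pulling an electron out of a noble-gas core costs far more than removing a remaining valence electron, so Li sits at the high end of IE_2.
Valence configurations: N⁺ [He]2s²2p², Si⁺ [Ne]3s²3p¹, Be⁺ [He]2s¹.
Approximate IE_2 values (kJ/mol): N 2856, Li 7298, Si 1577, Be 1757.
So the second ionization energies run Si < Be < N < Li.

Si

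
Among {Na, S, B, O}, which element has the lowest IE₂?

Consider each +1 ion: Na⁺ is the bare [Ne] core; S⁺ still has 5 valence electrons; B⁺ still has 2 valence electrons; O⁺ still has 5 valence electrons.
Core electrons are held far more tightly than valence electrons, so Na tops the IE_2 order.
Valence configurations: S⁺ [Ne]3s²3p³, B⁺ [He]2s², O⁺ [He]2s²2p³.
The numbers (kJ/mol): Na 4562, S 2252, B 2427, O 3388.
Hence IE_2: S < B < O < Na.

S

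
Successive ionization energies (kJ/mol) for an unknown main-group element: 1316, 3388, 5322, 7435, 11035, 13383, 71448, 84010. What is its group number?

Group 16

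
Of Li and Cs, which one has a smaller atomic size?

Li

Li is in period 2, group 1; Cs is in period 6, group 1.
Across a period the added protons contract the valence shell; down a group each new principal shell makes the atom larger.
All are in group 1, so atomic radius increases down the group.
So Li has the smaller atomic size (Li < Cs).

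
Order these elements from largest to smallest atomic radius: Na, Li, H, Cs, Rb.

Cs > Rb > Na > Li > H

H is in period 1, group 1; Li is in period 2, group 1; Na is in period 3, group 1; Rb is in period 5, group 1; Cs is in period 6, group 1.
Radius decreases left→right (rising Z_eff, same n) and increases top→bottom (higher n).
All are in group 1, so atomic radius increases down the group.
So from largest to smallest: Cs > Rb > Na > Li > H.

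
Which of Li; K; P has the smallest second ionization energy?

P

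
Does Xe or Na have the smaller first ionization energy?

Na

First ionization energy rises across a period (greater Z_eff holds electrons more tightly) and falls down a group (valence electrons are farther from the nucleus).
Here both period and group differ, so the two effects have to be weighed against each other.
Xe > Na: the two effects oppose for this pair; the across-period effect wins (1170 vs 496 kJ/mol).
Approximate values (kJ/mol): Na 496, Xe 1170.
So Na has the smaller first ionization energy (Na < Xe).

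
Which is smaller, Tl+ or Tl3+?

Both ions have Z = 81 protons, but Tl3+ has lost more electrons, so its remaining electrons feel a larger effective nuclear charge per electron and are pulled in more tightly.
Higher positive charge → smaller ion, so Tl+ > Tl3+.

Tl3+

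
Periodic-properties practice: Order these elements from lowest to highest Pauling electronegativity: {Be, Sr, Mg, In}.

Be is in period 2, group 2; Mg is in period 3, group 2; Sr is in period 5, group 2; In is in period 5, group 13.
Smaller atoms with higher effective nuclear charge are more electronegative.
These span different periods and groups, so the two trends combine.
Mg > Sr: Mg sits above Sr in group 2, so the down-group effect alone puts Mg higher.
Be > Mg: Be sits above Mg in group 2, so the down-group effect alone puts Be higher.
In > Be: period and group pull opposite ways; the across-period shift dominates (1.78 vs 1.57).
Tabulated electronegativity (Pauling): Be 1.57, Mg 1.31, Sr 0.95, In 1.78.
So from lowest to highest: Sr < Mg < Be < In.

Sr < Mg < Be < In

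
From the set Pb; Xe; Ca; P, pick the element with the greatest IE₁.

Xe

P is in period 3, group 15; Ca is in period 4, group 2; Xe is in period 5, group 18; Pb is in period 6, group 14.
First ionization energy rises across a period (greater Z_eff holds electrons more tightly) and falls down a group (valence electrons are farther from the nucleus).
These span different periods and groups, so the two trends combine.
Pb > Ca: period and group pull opposite ways; the across-period shift dominates (716 vs 590 kJ/mol).
P > Pb: both effects reinforce here, so P is clearly the higher of the two.
Xe > P: the two effects oppose for this pair; the across-period effect wins (1170 vs 1012 kJ/mol).
Approximate values (kJ/mol): P 1012, Ca 590, Xe 1170, Pb 716.
The greatest IE₁ among these belongs to Xe.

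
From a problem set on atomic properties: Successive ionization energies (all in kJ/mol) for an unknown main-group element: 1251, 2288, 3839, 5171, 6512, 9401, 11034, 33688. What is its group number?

Look for the largest jump between consecutive ionization energies: IE8/IE7 ≈ 3.1, far larger than any earlier ratio.
That jump marks the point where a core electron is being removed. So the atom has 7 valence electrons.
A main-group element with 7 valence electrons is in group 17.

Group 17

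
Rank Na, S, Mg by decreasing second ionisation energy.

The second ionization energy removes an electron from the +1 ion. For each element: Na⁺ is the bare [Ne] core; S⁺ still has 5 valence electrons; Mg⁺ still has 1 valence electron.
Breaking into a closed-shell core is much more expensive than removing a leftover valence electron — Na has the largest IE_2 here.
Valence configurations: S⁺ [Ne]3s²3p³, Mg⁺ [Ne]3s¹.
Approximate IE_2 values (kJ/mol): Na 4562, S 2252, Mg 1451.
Putting it together, IE_2: Mg < S < Na.

Na > S > Mg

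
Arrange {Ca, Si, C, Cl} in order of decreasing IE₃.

The third ionization energy removes an electron from the +2 ion. For each element: Ca²⁺ is the bare [Ar] core; Si²⁺ still has 2 valence electrons; C²⁺ still has 2 valence electrons; Cl²⁺ still has 5 valence electrons.
Pulling an electron out of a noble-gas core costs far more than removing a remaining valence electron, so Ca sits at the high end of IE_3.
Valence configurations: Si²⁺ [Ne]3s², C²⁺ [He]2s², Cl²⁺ [Ne]3s²3p³.
The numbers (kJ/mol): Ca 4912, Si 3232, C 4620, Cl 3822.
So the third ionization energies run Si < Cl < C < Ca.

Ca, C, Cl, Si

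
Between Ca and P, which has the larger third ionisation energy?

The third ionization energy removes an electron from the +2 ion. For each element: Ca²⁺ is the bare [Ar] core; P²⁺ still has 3 valence electrons.
Breaking into a closed-shell core is much more expensive than removing a leftover valence electron — Ca has the largest IE_3 here.
The numbers (kJ/mol): Ca 4912, P 2914.
Putting it together, IE_3: P < Ca.

Ca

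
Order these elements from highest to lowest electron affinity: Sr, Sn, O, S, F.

F, S, O, Sn, Sr

Atoms with high Z_eff and room in the valence shell (especially the halogens) have the most exothermic electron affinities.
Here both period and group differ, so the two effects have to be weighed against each other.
Sn > Sr: both are in period 5; the period trend gives Sn the larger value.
O > Sn: relative to Sn, both the across-period and down-group shifts push O's electron affinity up.
S > O: this pair runs against the simple trend — see the exception note.
F > S: relative to S, both the across-period and down-group shifts push F's electron affinity up.
Note the exception: S has a higher electron affinity than O, contrary to the simple trend — the compact 2p subshell of O repels the added electron more than S's larger 3p does.
For reference (kJ/mol): O 141, F 328, S 200, Sr 5, Sn 107.
So from highest to lowest: F > S > O > Sn > Sr.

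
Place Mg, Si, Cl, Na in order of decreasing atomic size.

Na > Mg > Si > Cl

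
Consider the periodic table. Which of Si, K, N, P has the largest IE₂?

K

IE_2 is the cost of taking one more electron from the +1 cation: Si⁺ still has 3 valence electrons; K⁺ is the bare [Ar] core; N⁺ still has 4 valence electrons; P⁺ still has 4 valence electrons.
Core electrons are held far more tightly than valence electrons, so K tops the IE_2 order.
Valence configurations: Si⁺ [Ne]3s²3p¹, N⁺ [He]2s²2p², P⁺ [Ne]3s²3p².
Tabulated IE_2 (kJ/mol): Si 1577, K 3052, N 2856, P 1907.
So the second ionization energies run Si < P < N < K.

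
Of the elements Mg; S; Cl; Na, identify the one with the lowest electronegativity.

Na

Electronegativity increases across a period and decreases down a group, tracking effective nuclear charge and atomic size.
All lie in period 3, so electronegativity increases left to right.
The lowest electronegativity among these belongs to Na.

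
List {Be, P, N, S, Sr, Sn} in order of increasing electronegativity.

Sr, Be, Sn, P, S, N

EN rises left→right (higher Z_eff, smaller atoms) and falls top→bottom (larger, more shielded atoms).
These span different periods and groups, so the two trends combine.
Be > Sr: they share group 2; the group trend gives Be the larger value.
Sn > Be: the two effects oppose for this pair; the across-period effect wins (1.96 vs 1.57).
P > Sn: relative to Sn, both the across-period and down-group shifts push P's electronegativity up.
S > P: both are in period 3; the period trend gives S the larger value.
N > S: the two effects oppose for this pair; the down-group effect wins (3.04 vs 2.58).
Approximate values (Pauling): Be 1.57, N 3.04, P 2.19, S 2.58, Sr 0.95, Sn 1.96.
So from lowest to highest: Sr < Be < Sn < P < S < N.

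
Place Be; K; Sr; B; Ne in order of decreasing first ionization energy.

Ne > Be > B > Sr > K

Be is in period 2, group 2; B is in period 2, group 13; Ne is in period 2, group 18; K is in period 4, group 1; Sr is in period 5, group 2.
IE₁ increases left→right with effective nuclear charge and decreases top→bottom as the valence shell moves farther out.
Neither a single period nor a single group — weigh both effects.
Sr > K: period and group pull opposite ways; the across-period shift dominates (550 vs 419 kJ/mol).
B > Sr: relative to Sr, both the across-period and down-group shifts push B's first ionization energy up.
Be > B: this pair runs against the simple trend — see the exception note.
Ne > Be: both are in period 2; the period trend gives Ne the larger value.
Note the exception: Be has a higher first ionization energy than B, contrary to the simple trend — removing B's lone 2p electron is easier than breaking Be's filled 2s².
Tabulated first ionization energy (kJ/mol): Be 900, B 801, Ne 2081, K 419, Sr 550.
So from highest to lowest: Ne > Be > B > Sr > K.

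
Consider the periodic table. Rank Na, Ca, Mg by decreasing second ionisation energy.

After 1 electron has been removed, what remains? Na⁺ is the bare [Ne] core; Ca⁺ still has 1 valence electron; Mg⁺ still has 1 valence electron.
Core electrons are held far more tightly than valence electrons, so Na tops the IE_2 order.
Valence configurations: Ca⁺ [Ar]4s¹, Mg⁺ [Ne]3s¹.
Approximate IE_2 values (kJ/mol): Na 4562, Ca 1145, Mg 1451.
Putting it together, IE_2: Ca < Mg < Na.

Na > Mg > Ca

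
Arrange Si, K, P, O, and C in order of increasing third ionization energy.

After 2 electrons have been removed, what remains? Si²⁺ still has 2 valence electrons; K²⁺ is already 1 electron into the core; P²⁺ still has 3 valence electrons; O²⁺ still has 4 valence electrons; C²⁺ still has 2 valence electrons.
Usually core removal costs more than valence removal, but here the competition is close: a tightly held n=2 valence electron can cost more to remove than an n=3 core electron, so the actual values have to decide it.
Valence configurations: Si²⁺ [Ne]3s², P²⁺ [Ne]3s²3p¹, O²⁺ [He]2s²2p², C²⁺ [He]2s².
P²⁺ loses a lone 3p electron whereas Si²⁺ must break into a filled 3s² pair, so IE_3(Si) > IE_3(P) even though P has the higher nuclear charge.
The numbers (kJ/mol): Si 3232, K 4420, P 2914, O 5300, C 4620.
Putting it together, IE_3: P < Si < K < C < O.

P < Si < K < C < O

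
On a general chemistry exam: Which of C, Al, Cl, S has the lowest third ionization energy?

Al

After 2 electrons have been removed, what remains? C²⁺ still has 2 valence electrons; Al²⁺ still has 1 valence electron; Cl²⁺ still has 5 valence electrons; S²⁺ still has 4 valence electrons.
All are still removing valence electrons, so compare the +2 ions as you would atoms: IE_3 generally rises across a period (higher Z_eff) and falls down a group (larger shell), subject to the usual subshell exceptions.
Valence configurations: C²⁺ [He]2s², Al²⁺ [Ne]3s¹, Cl²⁺ [Ne]3s²3p³, S²⁺ [Ne]3s²3p².
The numbers (kJ/mol): C 4620, Al 2745, Cl 3822, S 3357.
Putting it together, IE_3: Al < S < Cl < C.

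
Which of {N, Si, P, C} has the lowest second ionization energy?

Si

Consider each +1 ion: N⁺ still has 4 valence electrons; Si⁺ still has 3 valence electrons; P⁺ still has 4 valence electrons; C⁺ still has 3 valence electrons.
All are still removing valence electrons, so compare the +1 ions as you would atoms: IE_2 generally rises across a period (higher Z_eff) and falls down a group (larger shell), subject to the usual subshell exceptions.
Valence configurations: N⁺ [He]2s²2p², Si⁺ [Ne]3s²3p¹, P⁺ [Ne]3s²3p², C⁺ [He]2s²2p¹.
Tabulated IE_2 (kJ/mol): N 2856, Si 1577, P 1907, C 2353.
Putting it together, IE_2: Si < P < C < N.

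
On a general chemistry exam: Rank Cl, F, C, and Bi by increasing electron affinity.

C is in period 2, group 14; F is in period 2, group 17; Cl is in period 3, group 17; Bi is in period 6, group 15.
EA tends to increase across a period and decrease down a group, though the pattern is less regular than for IE or radius.
Neither a single period nor a single group — weigh both effects.
C > Bi: the two effects oppose for this pair; the down-group effect wins (122 vs 91 kJ/mol).
F > C: F lies to the right of C in period 2, so the across-period effect alone puts F higher.
Cl > F: this pair runs against the simple trend — see the exception note.
Note the exception: Cl has a higher electron affinity than F, contrary to the simple trend — F's small 2p subshell makes the incoming electron feel strong e⁻–e⁻ repulsion, so Cl actually releases more energy on gaining an electron.
For reference (kJ/mol): C 122, F 328, Cl 349, Bi 91.
So from lowest to highest: Bi < C < F < Cl.

Bi, C, F, Cl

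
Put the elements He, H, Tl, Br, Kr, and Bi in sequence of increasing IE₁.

Tl < Bi < Br < H < Kr < He

First ionization energy rises across a period (greater Z_eff holds electrons more tightly) and falls down a group (valence electrons are farther from the nucleus).
Neither a single period nor a single group — weigh both effects.
Bi > Tl: both are in period 6; the period trend gives Bi the larger value.
Br > Bi: both effects reinforce here, so Br is clearly the higher of the two.
H > Br: the two effects oppose for this pair; the down-group effect wins (1312 vs 1140 kJ/mol).
Kr > H: period and group pull opposite ways; the across-period shift dominates (1351 vs 1312 kJ/mol).
He > Kr: they share group 18; the group trend gives He the larger value.
Tabulated first ionization energy (kJ/mol): H 1312, He 2372, Br 1140, Kr 1351, Tl 589, Bi 703.
So from lowest to highest: Tl < Bi < Br < H < Kr < He.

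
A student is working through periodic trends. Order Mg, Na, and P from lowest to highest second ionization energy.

Mg < P < Na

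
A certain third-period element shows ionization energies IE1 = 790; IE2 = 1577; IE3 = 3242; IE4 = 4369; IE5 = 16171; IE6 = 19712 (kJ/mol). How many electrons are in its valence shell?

4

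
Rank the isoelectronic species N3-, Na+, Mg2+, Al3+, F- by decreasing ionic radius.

N3-, F-, Na+, Mg2+, Al3+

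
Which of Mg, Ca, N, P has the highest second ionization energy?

N

After 1 electron has been removed, what remains? Mg⁺ still has 1 valence electron; Ca⁺ still has 1 valence electron; N⁺ still has 4 valence electrons; P⁺ still has 4 valence electrons.
All are still removing valence electrons, so compare the +1 ions as you would atoms: IE_2 generally rises across a period (higher Z_eff) and falls down a group (larger shell), subject to the usual subshell exceptions.
Valence configurations: Mg⁺ [Ne]3s¹, Ca⁺ [Ar]4s¹, N⁺ [He]2s²2p², P⁺ [Ne]3s²3p².
Tabulated IE_2 (kJ/mol): Mg 1451, Ca 1145, N 2856, P 1907.
So the second ionization energies run Ca < Mg < P < N.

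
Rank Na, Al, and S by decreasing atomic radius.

Na is in period 3, group 1; Al is in period 3, group 13; S is in period 3, group 16.
Radius decreases left→right (rising Z_eff, same n) and increases top→bottom (higher n).
All lie in period 3, so atomic radius increases right to left.
So from largest to smallest: Na > Al > S.

Na, Al, S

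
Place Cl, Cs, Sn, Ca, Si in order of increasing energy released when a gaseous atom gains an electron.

Ca, Cs, Sn, Si, Cl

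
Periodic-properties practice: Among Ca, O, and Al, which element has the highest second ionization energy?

O

Consider each +1 ion: Ca⁺ still has 1 valence electron; O⁺ still has 5 valence electrons; Al⁺ still has 2 valence electrons.
All are still removing valence electrons, so compare the +1 ions as you would atoms: IE_2 generally rises across a period (higher Z_eff) and falls down a group (larger shell), subject to the usual subshell exceptions.
Valence configurations: Ca⁺ [Ar]4s¹, O⁺ [He]2s²2p³, Al⁺ [Ne]3s².
Approximate IE_2 values (kJ/mol): Ca 1145, O 3388, Al 1817.
Overall IE_2 order: Ca < Al < O.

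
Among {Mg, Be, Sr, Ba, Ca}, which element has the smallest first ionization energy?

Ba

IE₁ increases left→right with effective nuclear charge and decreases top→bottom as the valence shell moves farther out.
All are in group 2, so first ionization energy increases up the group.
The smallest first ionization energy among these belongs to Ba.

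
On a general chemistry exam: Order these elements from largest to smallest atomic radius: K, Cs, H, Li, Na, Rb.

H is in period 1, group 1; Li is in period 2, group 1; Na is in period 3, group 1; K is in period 4, group 1; Rb is in period 5, group 1; Cs is in period 6, group 1.
Moving right in a period, electrons are added to the same shell under a stronger nuclear pull, so atoms get smaller; moving down, a new shell is opened and atoms get larger.
All are in group 1, so atomic radius increases down the group.
So from largest to smallest: Cs > Rb > K > Na > Li > H.

Cs > Rb > K > Na > Li > H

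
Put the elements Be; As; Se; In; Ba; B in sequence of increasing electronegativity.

Be is in period 2, group 2; B is in period 2, group 13; As is in period 4, group 15; Se is in period 4, group 16; In is in period 5, group 13; Ba is in period 6, group 2.
Atoms toward the upper right of the periodic table pull bonding electrons most strongly.
These span different periods and groups, so the two trends combine.
Be > Ba: Be sits above Ba in group 2, so the down-group effect alone puts Be higher.
In > Be: the two effects oppose for this pair; the across-period effect wins (1.78 vs 1.57).
B > In: B sits above In in group 13, so the down-group effect alone puts B higher.
As > B: the two effects oppose for this pair; the across-period effect wins (2.18 vs 2.04).
Se > As: both are in period 4; the period trend gives Se the larger value.
Tabulated electronegativity (Pauling): Be 1.57, B 2.04, As 2.18, Se 2.55, In 1.78, Ba 0.89.
So from lowest to highest: Ba < Be < In < B < As < Se.

Ba, Be, In, B, As, Se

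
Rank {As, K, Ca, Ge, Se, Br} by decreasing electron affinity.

K is in period 4, group 1; Ca is in period 4, group 2; Ge is in period 4, group 14; As is in period 4, group 15; Se is in period 4, group 16; Br is in period 4, group 17.
EA tends to increase across a period and decrease down a group, though the pattern is less regular than for IE or radius.
All lie in period 4; the across-period trend (electron affinity increases left to right) applies, with the exception below.
Note the exception: K has a higher electron affinity than Ca, contrary to the simple trend — adding an electron to Ca (ns²) has to open a new, higher-energy np subshell, which is unfavourable.
Note the exception: Ge has a higher electron affinity than As, contrary to the simple trend — adding an electron to As's half-filled 4p³ is unfavourable, so Ge (4p²) has the more exothermic EA.
For reference (kJ/mol): K 48, Ca 2, Ge 119, As 78, Se 195, Br 325.
So from highest to lowest: Br > Se > Ge > As > K > Ca.

Br > Se > Ge > As > K > Ca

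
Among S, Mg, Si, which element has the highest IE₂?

Consider each +1 ion: S⁺ still has 5 valence electrons; Mg⁺ still has 1 valence electron; Si⁺ still has 3 valence electrons.
All are still removing valence electrons, so compare the +1 ions as you would atoms: IE_2 generally rises across a period (higher Z_eff) and falls down a group (larger shell), subject to the usual subshell exceptions.
Valence configurations: S⁺ [Ne]3s²3p³, Mg⁺ [Ne]3s¹, Si⁺ [Ne]3s²3p¹.
The numbers (kJ/mol): S 2252, Mg 1451, Si 1577.
Putting it together, IE_2: Mg < Si < S.

S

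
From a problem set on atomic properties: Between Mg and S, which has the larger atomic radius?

Mg

Mg is in period 3, group 2; S is in period 3, group 16.
Radius decreases left→right (rising Z_eff, same n) and increases top→bottom (higher n).
All lie in period 3, so atomic radius increases right to left.
So Mg has the larger atomic radius (Mg > S).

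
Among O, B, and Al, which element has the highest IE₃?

IE_3 is the cost of taking one more electron from the +2 cation: O²⁺ still has 4 valence electrons; B²⁺ still has 1 valence electron; Al²⁺ still has 1 valence electron.
All are still removing valence electrons, so compare the +2 ions as you would atoms: IE_3 generally rises across a period (higher Z_eff) and falls down a group (larger shell), subject to the usual subshell exceptions.
Valence configurations: O²⁺ [He]2s²2p², B²⁺ [He]2s¹, Al²⁺ [Ne]3s¹.
The numbers (kJ/mol): O 5300, B 3660, Al 2745.
Putting it together, IE_3: Al < B < O.

O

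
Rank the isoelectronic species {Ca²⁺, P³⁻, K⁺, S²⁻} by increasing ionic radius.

Ca²⁺, K⁺, S²⁻, P³⁻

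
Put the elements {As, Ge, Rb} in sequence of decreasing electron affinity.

Electron affinity generally becomes more exothermic across a period toward the halogens and less exothermic down a group.
Here both period and group differ, so the two effects have to be weighed against each other.
As > Rb: both effects reinforce here, so As is clearly the higher of the two.
Ge > As: this pair runs against the simple trend — see the exception note.
Note the exception: Ge has a higher electron affinity than As, contrary to the simple trend — adding an electron to As's half-filled 4p³ is unfavourable, so Ge (4p²) has the more exothermic EA.
For reference (kJ/mol): Ge 119, As 78, Rb 47.
So from highest to lowest: Ge > As > Rb.

Ge > As > Rb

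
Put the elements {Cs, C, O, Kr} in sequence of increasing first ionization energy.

First ionization energy rises across a period (greater Z_eff holds electrons more tightly) and falls down a group (valence electrons are farther from the nucleus).
Here both period and group differ, so the two effects have to be weighed against each other.
C > Cs: relative to Cs, both the across-period and down-group shifts push C's first ionization energy up.
O > C: both are in period 2; the period trend gives O the larger value.
Kr > O: the two effects oppose for this pair; the across-period effect wins (1351 vs 1314 kJ/mol).
Tabulated first ionization energy (kJ/mol): C 1086, O 1314, Kr 1351, Cs 376.
So from lowest to highest: Cs < C < O < Kr.

Cs, C, O, Kr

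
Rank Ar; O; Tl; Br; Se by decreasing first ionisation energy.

O is in period 2, group 16; Ar is in period 3, group 18; Se is in period 4, group 16; Br is in period 4, group 17; Tl is in period 6, group 13.
Across a period the outer electron is held more tightly (higher IE₁); down a group it sits in a higher shell, more shielded, and comes off more easily.
These span different periods and groups, so the two trends combine.
Se > Tl: both effects reinforce here, so Se is clearly the higher of the two.
Br > Se: Br lies to the right of Se in period 4, so the across-period effect alone puts Br higher.
O > Br: the two effects oppose for this pair; the down-group effect wins (1314 vs 1140 kJ/mol).
Ar > O: the two effects oppose for this pair; the across-period effect wins (1521 vs 1314 kJ/mol).
Tabulated first ionization energy (kJ/mol): O 1314, Ar 1521, Se 941, Br 1140, Tl 589.
So from highest to lowest: Ar > O > Br > Se > Tl.

Ar, O, Br, Se, Tl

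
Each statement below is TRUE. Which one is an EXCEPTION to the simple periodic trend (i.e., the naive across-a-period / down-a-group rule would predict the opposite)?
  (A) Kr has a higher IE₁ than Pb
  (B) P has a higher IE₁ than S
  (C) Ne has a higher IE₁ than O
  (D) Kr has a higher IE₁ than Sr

(B)

The general trend: IE₁ increases across a period and decreases down a group.
(A) Kr (period 4, group 18) vs Pb (period 6, group 14): the stated order agrees with the simple trend.
(B) P (period 3, group 15) vs S (period 3, group 16): the stated order contradicts the simple trend.
(C) Ne (period 2, group 18) vs O (period 2, group 16): the stated order agrees with the simple trend.
(D) Kr (period 4, group 18) vs Sr (period 5, group 2): the stated order agrees with the simple trend.
The exception is (B): S (3p⁴) ionizes more easily than half-filled P (3p³) because the paired 3p electron in S is pushed out by e⁻–e⁻ repulsion.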